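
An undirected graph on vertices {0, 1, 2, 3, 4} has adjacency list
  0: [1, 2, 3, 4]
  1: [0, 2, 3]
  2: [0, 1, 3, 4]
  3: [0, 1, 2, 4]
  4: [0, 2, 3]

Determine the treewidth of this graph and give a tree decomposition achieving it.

Treewidth 3.
One such decomposition:
Bags: B1 = {0, 1, 2, 3}  B2 = {0, 2, 3, 4}
Tree: B1–B2

The largest bag has 4 vertices, giving width 3; this decomposition certifies tw(G) ≤ 3. On the other hand G contains the 4-clique {0, 1, 2, 3}. A clique must lie in a single bag of any decomposition, so no decomposition can have width below 3. Hence tw(G) = 3 exactly.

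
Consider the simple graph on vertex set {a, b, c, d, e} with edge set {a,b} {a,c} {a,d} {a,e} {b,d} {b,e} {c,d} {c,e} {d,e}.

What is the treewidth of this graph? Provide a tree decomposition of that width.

Every bag has size at most 4, so the width is 4 − 1 = 3 and tw(G) ≤ 3. On the other hand G contains the 4-clique {a, c, d, e}. A clique must lie in a single bag of any decomposition, so no decomposition can have width below 3. Combining the bounds, tw(G) = 3.

Treewidth 3.
One optimal decomposition is:
Bags: B1 = {a, b, d, e}  B2 = {a, c, d, e}
Tree: B1–B2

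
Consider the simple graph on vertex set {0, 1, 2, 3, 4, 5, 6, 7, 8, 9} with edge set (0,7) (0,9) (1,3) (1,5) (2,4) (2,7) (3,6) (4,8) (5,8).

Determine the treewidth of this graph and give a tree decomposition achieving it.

Every bag has size at most 2, so the width is 2 − 1 = 1 and tw(G) ≤ 1. Since G has at least one edge (e.g. 9–0), it is not an edgeless graph, so tw(G) ≥ 1. The upper and lower bounds meet at 1, so that is the treewidth.

Treewidth 1.
One optimal decomposition is:
Bags: B1 = {0, 9}  B2 = {0, 7}  B3 = {2, 7}  B4 = {2, 4}  B5 = {4, 8}  B6 = {5, 8}  B7 = {1, 5}  B8 = {1, 3}  B9 = {3, 6}
Tree: B1–B2, B2–B3, B3–B4, B4–B5, B5–B6, B6–B7, B7–B8, B8–B9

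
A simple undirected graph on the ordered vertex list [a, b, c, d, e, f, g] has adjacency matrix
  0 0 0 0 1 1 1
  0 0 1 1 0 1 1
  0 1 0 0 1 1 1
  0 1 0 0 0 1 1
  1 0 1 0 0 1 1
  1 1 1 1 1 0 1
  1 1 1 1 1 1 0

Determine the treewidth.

A width-3 tree decomposition is:
Bags: B1 = {b, d, f, g}  B2 = {b, c, f, g}  B3 = {c, e, f, g}  B4 = {a, e, f, g}
Tree: B1–B2, B2–B3, B3–B4
The largest bag has 4 vertices, giving width 3; this decomposition certifies tw(G) ≤ 3. For the lower bound, the 4 vertices {c, e, f, g} are pairwise adjacent, and any tree decomposition puts a clique entirely inside one bag — forcing width ≥ 3. Therefore the treewidth is 3.

3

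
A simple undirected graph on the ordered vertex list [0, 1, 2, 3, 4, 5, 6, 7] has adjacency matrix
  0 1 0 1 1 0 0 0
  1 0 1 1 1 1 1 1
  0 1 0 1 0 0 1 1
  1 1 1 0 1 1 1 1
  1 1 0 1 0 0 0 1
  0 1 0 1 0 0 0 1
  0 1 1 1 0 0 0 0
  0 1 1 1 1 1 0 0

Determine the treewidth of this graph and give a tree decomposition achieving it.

Each bag holds 4 vertices, so the decomposition has width 3, which upper-bounds the treewidth. For the lower bound, the 4 vertices {0, 1, 3, 4} are pairwise adjacent, and any tree decomposition puts a clique entirely inside one bag — forcing width ≥ 3. Combining the bounds, tw(G) = 3.

Treewidth 3.
One optimal decomposition is:
Bags: B1 = {1, 3, 5, 7}  B2 = {1, 2, 3, 7}  B3 = {1, 3, 4, 7}  B4 = {1, 2, 3, 6}  B5 = {0, 1, 3, 4}
Tree: B1–B2, B2–B3, B2–B4, B3–B5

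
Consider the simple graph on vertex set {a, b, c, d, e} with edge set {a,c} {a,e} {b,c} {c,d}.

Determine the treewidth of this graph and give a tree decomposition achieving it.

Treewidth 1.
One optimal decomposition is:
Bags: B1 = {b, c}  B2 = {a, c}  B3 = {c, d}  B4 = {a, e}
Tree: B1–B2, B2–B3, B2–B4

The largest bag has 2 vertices, giving width 1; this decomposition certifies tw(G) ≤ 1. Since G has at least one edge (e.g. c–b), it is not an edgeless graph, so tw(G) ≥ 1. Therefore the treewidth is 1.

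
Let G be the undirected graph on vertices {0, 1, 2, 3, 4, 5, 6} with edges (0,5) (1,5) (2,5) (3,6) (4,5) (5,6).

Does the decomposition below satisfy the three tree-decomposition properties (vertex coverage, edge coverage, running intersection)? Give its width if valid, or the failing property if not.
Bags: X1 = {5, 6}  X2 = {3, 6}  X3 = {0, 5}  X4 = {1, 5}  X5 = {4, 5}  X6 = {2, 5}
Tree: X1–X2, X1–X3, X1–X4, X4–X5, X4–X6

Yes; width 1.

Every vertex of G appears in some bag (union = {0, 1, 2, 3, 4, 5, 6}); every edge is covered by a bag; and for each vertex v the set of bags containing v is connected in the bag tree. The decomposition is therefore valid. The largest bag has 2 vertices, so the width is 1.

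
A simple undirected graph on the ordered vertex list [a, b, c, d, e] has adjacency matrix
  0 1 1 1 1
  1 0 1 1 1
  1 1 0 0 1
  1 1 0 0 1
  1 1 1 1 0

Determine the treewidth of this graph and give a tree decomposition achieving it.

Every bag has size at most 4, so the width is 4 − 1 = 3 and tw(G) ≤ 3. For the lower bound, the 4 vertices {a, b, d, e} are pairwise adjacent, and any tree decomposition puts a clique entirely inside one bag — forcing width ≥ 3. Hence tw(G) = 3 exactly.

Treewidth 3.
Bags: B1 = {a, b, d, e}  B2 = {a, b, c, e}
Tree: B1–B2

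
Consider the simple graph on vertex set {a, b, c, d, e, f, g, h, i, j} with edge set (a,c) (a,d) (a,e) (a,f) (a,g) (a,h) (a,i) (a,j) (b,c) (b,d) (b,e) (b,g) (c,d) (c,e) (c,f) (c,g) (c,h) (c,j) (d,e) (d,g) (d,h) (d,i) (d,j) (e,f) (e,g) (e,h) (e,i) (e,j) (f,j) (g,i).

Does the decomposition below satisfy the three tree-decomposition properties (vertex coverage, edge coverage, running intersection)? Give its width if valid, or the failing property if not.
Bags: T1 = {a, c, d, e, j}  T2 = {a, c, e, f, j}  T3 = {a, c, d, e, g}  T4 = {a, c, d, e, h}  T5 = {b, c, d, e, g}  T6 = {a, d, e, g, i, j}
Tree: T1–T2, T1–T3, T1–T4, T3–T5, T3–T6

A tree decomposition must satisfy three properties: every vertex lies in some bag; for every edge, both endpoints lie together in some bag; and for every vertex, the bags containing it form a connected subtree. Here bags containing vertex j are not connected in the tree, so the decomposition is invalid.

No — bags containing vertex j are not connected in the tree.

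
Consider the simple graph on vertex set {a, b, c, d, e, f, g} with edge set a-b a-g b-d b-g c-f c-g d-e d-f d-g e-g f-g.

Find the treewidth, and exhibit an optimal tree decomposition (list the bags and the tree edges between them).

Every bag has size at most 3, so the width is 3 − 1 = 2 and tw(G) ≤ 2. For the lower bound, the 3 vertices {d, e, g} are pairwise adjacent, and any tree decomposition puts a clique entirely inside one bag — forcing width ≥ 2. Therefore the treewidth is 2.

Treewidth 2.
One such decomposition:
Bags: B1 = {a, b, g}  B2 = {b, d, g}  B3 = {d, e, g}  B4 = {d, f, g}  B5 = {c, f, g}
Tree: B1–B2, B2–B3, B3–B4, B4–B5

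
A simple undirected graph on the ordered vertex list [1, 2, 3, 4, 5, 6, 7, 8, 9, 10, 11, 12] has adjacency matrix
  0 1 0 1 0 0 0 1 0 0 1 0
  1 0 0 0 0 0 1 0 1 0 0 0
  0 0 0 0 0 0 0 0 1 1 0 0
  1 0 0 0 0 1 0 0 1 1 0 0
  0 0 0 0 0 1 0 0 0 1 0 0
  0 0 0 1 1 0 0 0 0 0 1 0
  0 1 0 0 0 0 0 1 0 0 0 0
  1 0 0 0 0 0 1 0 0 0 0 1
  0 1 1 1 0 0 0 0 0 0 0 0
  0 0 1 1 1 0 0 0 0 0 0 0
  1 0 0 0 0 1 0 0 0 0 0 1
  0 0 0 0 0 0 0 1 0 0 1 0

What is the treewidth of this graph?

A width-3 tree decomposition is:
Bags: B1 = {7, 8, 11, 12}  B2 = {1, 7, 8, 11}  B3 = {1, 2, 7, 11}  B4 = {1, 2, 6, 11}  B5 = {1, 2, 4, 6}  B6 = {2, 4, 6, 9}  B7 = {4, 5, 6, 9}  B8 = {4, 5, 9, 10}  B9 = {3, 5, 9, 10}
Tree: B1–B2, B2–B3, B3–B4, B4–B5, B5–B6, B6–B7, B7–B8, B8–B9
Each bag holds 4 vertices, so the decomposition has width 3, which upper-bounds the treewidth. For the lower bound: the 4 vertex sets {7,8,12}, {11}, {1}, {2,4,6,9} are disjoint, each induces a connected subgraph, and every pair is joined by at least one edge of G. Contracting each set to a single vertex therefore yields K_{4} as a minor, and since treewidth is minor-monotone, tw(G) ≥ tw(K_{4}) = 3. Therefore the treewidth is 3.

3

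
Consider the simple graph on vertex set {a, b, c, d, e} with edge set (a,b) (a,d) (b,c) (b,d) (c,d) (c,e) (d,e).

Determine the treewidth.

2

A width-2 tree decomposition is:
Bags: B1 = {a, b, d}  B2 = {b, c, d}  B3 = {c, d, e}
Tree: B1–B2, B2–B3
Every bag has size at most 3, so the width is 3 − 1 = 2 and tw(G) ≤ 2. Conversely, {c, d, e} is a clique of size 3, and the vertices of any clique must share a bag in every tree decomposition; so some bag has ≥ 3 vertices and tw(G) ≥ 2. Hence tw(G) = 2 exactly.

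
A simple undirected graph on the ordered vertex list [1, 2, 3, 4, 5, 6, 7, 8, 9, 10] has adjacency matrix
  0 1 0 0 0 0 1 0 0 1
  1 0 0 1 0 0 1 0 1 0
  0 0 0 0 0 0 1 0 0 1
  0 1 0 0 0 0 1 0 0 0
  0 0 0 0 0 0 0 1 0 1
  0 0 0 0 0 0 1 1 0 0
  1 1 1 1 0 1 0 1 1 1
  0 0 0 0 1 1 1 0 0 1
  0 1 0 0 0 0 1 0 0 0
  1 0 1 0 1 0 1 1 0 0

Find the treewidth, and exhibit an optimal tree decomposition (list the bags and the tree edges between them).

Treewidth 2.
One optimal decomposition is:
Bags: B1 = {1, 7, 10}  B2 = {7, 8, 10}  B3 = {3, 7, 10}  B4 = {1, 2, 7}  B5 = {2, 7, 9}  B6 = {5, 8, 10}  B7 = {6, 7, 8}  B8 = {2, 4, 7}
Tree: B1–B2, B2–B3, B1–B4, B4–B5, B2–B6, B2–B7, B4–B8

Every bag has size at most 3, so the width is 3 − 1 = 2 and tw(G) ≤ 2. For the lower bound, the 3 vertices {5, 8, 10} are pairwise adjacent, and any tree decomposition puts a clique entirely inside one bag — forcing width ≥ 2. Combining the bounds, tw(G) = 2.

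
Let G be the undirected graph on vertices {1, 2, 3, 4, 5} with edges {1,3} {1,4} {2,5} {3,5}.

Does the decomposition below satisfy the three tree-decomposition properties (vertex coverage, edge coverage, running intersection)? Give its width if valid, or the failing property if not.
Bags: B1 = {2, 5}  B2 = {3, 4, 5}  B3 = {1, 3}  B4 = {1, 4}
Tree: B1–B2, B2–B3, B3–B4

No — bags containing vertex 4 are not connected in the tree.

A tree decomposition must satisfy three properties: every vertex lies in some bag; for every edge, both endpoints lie together in some bag; and for every vertex, the bags containing it form a connected subtree. Here bags containing vertex 4 are not connected in the tree, so the decomposition is invalid.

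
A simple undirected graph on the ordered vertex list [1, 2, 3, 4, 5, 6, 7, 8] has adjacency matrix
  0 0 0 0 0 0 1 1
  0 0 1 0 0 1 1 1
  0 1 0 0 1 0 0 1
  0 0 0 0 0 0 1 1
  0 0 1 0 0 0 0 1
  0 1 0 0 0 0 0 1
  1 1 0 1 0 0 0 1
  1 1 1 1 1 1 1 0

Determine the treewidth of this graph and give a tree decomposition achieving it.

Treewidth 2.
One optimal decomposition is:
Bags: B1 = {2, 3, 8}  B2 = {2, 7, 8}  B3 = {4, 7, 8}  B4 = {1, 7, 8}  B5 = {3, 5, 8}  B6 = {2, 6, 8}
Tree: B1–B2, B2–B3, B2–B4, B1–B5, B1–B6

Every bag has size at most 3, so the width is 3 − 1 = 2 and tw(G) ≤ 2. On the other hand G contains the 3-clique {1, 7, 8}. A clique must lie in a single bag of any decomposition, so no decomposition can have width below 2. The upper and lower bounds meet at 2, so that is the treewidth.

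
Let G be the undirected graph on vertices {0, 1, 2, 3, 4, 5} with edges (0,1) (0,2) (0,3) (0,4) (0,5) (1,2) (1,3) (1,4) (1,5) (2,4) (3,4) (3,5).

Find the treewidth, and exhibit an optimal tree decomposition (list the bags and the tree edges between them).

Treewidth 3.
One such decomposition:
Bags: B1 = {0, 1, 3, 5}  B2 = {0, 1, 3, 4}  B3 = {0, 1, 2, 4}
Tree: B1–B2, B2–B3

The largest bag has 4 vertices, giving width 3; this decomposition certifies tw(G) ≤ 3. Conversely, {0, 1, 2, 4} is a clique of size 4, and the vertices of any clique must share a bag in every tree decomposition; so some bag has ≥ 4 vertices and tw(G) ≥ 3. The upper and lower bounds meet at 3, so that is the treewidth.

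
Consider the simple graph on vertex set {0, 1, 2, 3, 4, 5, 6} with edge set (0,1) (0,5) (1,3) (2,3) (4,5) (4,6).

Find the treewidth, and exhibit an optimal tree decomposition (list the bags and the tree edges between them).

Every bag has size at most 2, so the width is 2 − 1 = 1 and tw(G) ≤ 1. G has an edge, so its treewidth is at least 1. Hence tw(G) = 1 exactly.

Treewidth 1.
One such decomposition:
Bags: B1 = {2, 3}  B2 = {1, 3}  B3 = {0, 1}  B4 = {0, 5}  B5 = {4, 5}  B6 = {4, 6}
Tree: B1–B2, B2–B3, B3–B4, B4–B5, B5–B6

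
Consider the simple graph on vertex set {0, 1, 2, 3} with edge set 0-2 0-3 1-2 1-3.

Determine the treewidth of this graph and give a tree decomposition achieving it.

Treewidth 2.
One optimal decomposition is:
Bags: B1 = {0, 1, 3}  B2 = {0, 1, 2}
Tree: B1–B2

Each bag holds 3 vertices, so the decomposition has width 2, which upper-bounds the treewidth. Since 1–3–0–2–1 is a cycle in G, G is not acyclic. Forests are exactly the graphs of treewidth ≤ 1, so tw(G) ≥ 2. Therefore the treewidth is 2.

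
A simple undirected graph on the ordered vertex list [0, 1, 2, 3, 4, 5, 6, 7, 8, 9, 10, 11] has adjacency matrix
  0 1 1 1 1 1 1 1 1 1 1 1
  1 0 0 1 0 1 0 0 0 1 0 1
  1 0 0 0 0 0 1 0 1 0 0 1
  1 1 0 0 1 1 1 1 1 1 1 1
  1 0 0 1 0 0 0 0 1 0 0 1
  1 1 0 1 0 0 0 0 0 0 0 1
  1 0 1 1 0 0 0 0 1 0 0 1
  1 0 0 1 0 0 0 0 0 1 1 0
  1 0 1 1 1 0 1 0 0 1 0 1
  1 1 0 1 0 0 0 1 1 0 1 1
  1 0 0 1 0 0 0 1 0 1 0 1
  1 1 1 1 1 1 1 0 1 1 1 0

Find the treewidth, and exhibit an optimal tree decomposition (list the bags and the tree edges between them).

The largest bag has 5 vertices, giving width 4; this decomposition certifies tw(G) ≤ 4. On the other hand G contains the 5-clique {0, 2, 6, 8, 11}. A clique must lie in a single bag of any decomposition, so no decomposition can have width below 4. Hence tw(G) = 4 exactly.

Treewidth 4.
Bags: B1 = {0, 3, 8, 9, 11}  B2 = {0, 3, 6, 8, 11}  B3 = {0, 3, 4, 8, 11}  B4 = {0, 1, 3, 9, 11}  B5 = {0, 2, 6, 8, 11}  B6 = {0, 1, 3, 5, 11}  B7 = {0, 3, 9, 10, 11}  B8 = {0, 3, 7, 9, 10}
Tree: B1–B2, B2–B3, B1–B4, B2–B5, B4–B6, B4–B7, B7–B8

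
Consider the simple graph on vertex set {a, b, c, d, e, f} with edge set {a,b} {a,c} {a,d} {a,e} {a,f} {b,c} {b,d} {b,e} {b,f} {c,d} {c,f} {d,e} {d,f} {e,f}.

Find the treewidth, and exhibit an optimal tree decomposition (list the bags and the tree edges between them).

Treewidth 4.
One such decomposition:
Bags: B1 = {a, b, c, d, f}  B2 = {a, b, d, e, f}
Tree: B1–B2

Every bag has size at most 5, so the width is 5 − 1 = 4 and tw(G) ≤ 4. For the lower bound, the 5 vertices {a, b, d, e, f} are pairwise adjacent, and any tree decomposition puts a clique entirely inside one bag — forcing width ≥ 4. The upper and lower bounds meet at 4, so that is the treewidth.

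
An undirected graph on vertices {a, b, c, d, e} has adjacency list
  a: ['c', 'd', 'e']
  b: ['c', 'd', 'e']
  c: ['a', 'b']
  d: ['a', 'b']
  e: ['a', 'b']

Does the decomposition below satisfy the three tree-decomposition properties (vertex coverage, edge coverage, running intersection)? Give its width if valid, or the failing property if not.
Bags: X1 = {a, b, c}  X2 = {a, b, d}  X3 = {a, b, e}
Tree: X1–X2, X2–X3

Yes; width 2.

Checking the three conditions: (i) the bags cover all of {a, b, c, d, e}; (ii) for each edge, some bag contains both endpoints; (iii) the bags containing any fixed vertex form a subtree. All hold, so the decomposition is valid with width 3 − 1 = 2.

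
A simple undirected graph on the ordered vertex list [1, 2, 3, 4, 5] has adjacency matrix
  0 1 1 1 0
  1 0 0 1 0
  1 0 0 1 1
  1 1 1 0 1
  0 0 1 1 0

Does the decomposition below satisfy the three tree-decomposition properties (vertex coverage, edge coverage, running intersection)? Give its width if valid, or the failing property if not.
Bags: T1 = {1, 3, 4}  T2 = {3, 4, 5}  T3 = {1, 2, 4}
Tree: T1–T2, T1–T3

Yes; width 2.

Every vertex of G appears in some bag (union = {1, 2, 3, 4, 5}); every edge is covered by a bag; and for each vertex v the set of bags containing v is connected in the bag tree. The decomposition is therefore valid. The largest bag has 3 vertices, so the width is 2.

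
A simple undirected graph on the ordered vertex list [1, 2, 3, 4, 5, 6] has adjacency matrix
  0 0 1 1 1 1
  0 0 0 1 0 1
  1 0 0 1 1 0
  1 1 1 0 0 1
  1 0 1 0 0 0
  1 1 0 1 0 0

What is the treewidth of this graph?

A width-2 tree decomposition is:
Bags: B1 = {1, 4, 6}  B2 = {1, 3, 4}  B3 = {2, 4, 6}  B4 = {1, 3, 5}
Tree: B1–B2, B1–B3, B2–B4
The largest bag has 3 vertices, giving width 2; this decomposition certifies tw(G) ≤ 2. Conversely, {1, 3, 4} is a clique of size 3, and the vertices of any clique must share a bag in every tree decomposition; so some bag has ≥ 3 vertices and tw(G) ≥ 2. The upper and lower bounds meet at 2, so that is the treewidth.

2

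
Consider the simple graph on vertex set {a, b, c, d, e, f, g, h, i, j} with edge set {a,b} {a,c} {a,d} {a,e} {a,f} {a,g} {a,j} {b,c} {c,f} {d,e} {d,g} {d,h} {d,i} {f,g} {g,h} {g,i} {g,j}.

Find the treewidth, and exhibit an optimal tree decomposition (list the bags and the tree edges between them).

The largest bag has 3 vertices, giving width 2; this decomposition certifies tw(G) ≤ 2. For the lower bound, the 3 vertices {d, g, h} are pairwise adjacent, and any tree decomposition puts a clique entirely inside one bag — forcing width ≥ 2. The upper and lower bounds meet at 2, so that is the treewidth.

Treewidth 2.
One optimal decomposition is:
Bags: B1 = {a, d, g}  B2 = {a, f, g}  B3 = {d, g, h}  B4 = {a, c, f}  B5 = {a, d, e}  B6 = {a, g, j}  B7 = {d, g, i}  B8 = {a, b, c}
Tree: B1–B2, B1–B3, B2–B4, B1–B5, B1–B6, B3–B7, B4–B8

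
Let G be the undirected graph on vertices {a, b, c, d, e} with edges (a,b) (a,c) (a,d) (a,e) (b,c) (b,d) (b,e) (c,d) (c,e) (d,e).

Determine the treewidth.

4

A width-4 tree decomposition is:
Bags: B1 = {a, b, c, d, e}
Tree: (single bag)
A single bag containing all 5 vertices is trivially a valid decomposition of width 4. Conversely, {a, b, c, d, e} is a clique of size 5, and the vertices of any clique must share a bag in every tree decomposition; so some bag has ≥ 5 vertices and tw(G) ≥ 4. Therefore the treewidth is 4.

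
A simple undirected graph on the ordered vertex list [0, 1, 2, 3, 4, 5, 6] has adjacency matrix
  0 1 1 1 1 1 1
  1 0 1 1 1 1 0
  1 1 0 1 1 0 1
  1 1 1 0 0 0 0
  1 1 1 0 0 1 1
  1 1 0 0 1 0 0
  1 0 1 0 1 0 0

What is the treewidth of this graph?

A width-3 tree decomposition is:
Bags: B1 = {0, 1, 2, 4}  B2 = {0, 2, 4, 6}  B3 = {0, 1, 2, 3}  B4 = {0, 1, 4, 5}
Tree: B1–B2, B1–B3, B1–B4
Each bag holds 4 vertices, so the decomposition has width 3, which upper-bounds the treewidth. Conversely, {0, 1, 2, 3} is a clique of size 4, and the vertices of any clique must share a bag in every tree decomposition; so some bag has ≥ 4 vertices and tw(G) ≥ 3. Hence tw(G) = 3 exactly.

3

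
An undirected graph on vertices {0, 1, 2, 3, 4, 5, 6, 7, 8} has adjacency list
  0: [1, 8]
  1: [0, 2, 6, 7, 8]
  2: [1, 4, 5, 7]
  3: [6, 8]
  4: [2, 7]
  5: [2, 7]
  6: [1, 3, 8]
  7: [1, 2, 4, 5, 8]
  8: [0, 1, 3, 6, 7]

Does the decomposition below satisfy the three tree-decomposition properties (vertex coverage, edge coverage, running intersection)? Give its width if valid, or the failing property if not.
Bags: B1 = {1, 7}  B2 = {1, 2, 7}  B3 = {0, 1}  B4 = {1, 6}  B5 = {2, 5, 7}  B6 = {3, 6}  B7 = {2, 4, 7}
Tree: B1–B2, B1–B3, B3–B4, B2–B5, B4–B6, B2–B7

No — vertex 8 appears in no bag.

A tree decomposition must satisfy three properties: every vertex lies in some bag; for every edge, both endpoints lie together in some bag; and for every vertex, the bags containing it form a connected subtree. Here vertex 8 appears in no bag, so the decomposition is invalid.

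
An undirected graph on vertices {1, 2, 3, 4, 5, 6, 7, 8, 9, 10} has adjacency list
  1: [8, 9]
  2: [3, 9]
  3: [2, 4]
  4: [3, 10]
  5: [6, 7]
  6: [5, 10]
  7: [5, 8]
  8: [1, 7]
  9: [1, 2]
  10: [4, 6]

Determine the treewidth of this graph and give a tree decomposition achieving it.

Each bag holds 3 vertices, so the decomposition has width 2, which upper-bounds the treewidth. For the lower bound, G contains the cycle 9–2–3–4–10–6–5–7–8–1–9, so G is not a forest; only forests have treewidth ≤ 1, hence tw(G) ≥ 2. Therefore the treewidth is 2.

Treewidth 2.
One optimal decomposition is:
Bags: B1 = {2, 3, 9}  B2 = {3, 4, 9}  B3 = {4, 9, 10}  B4 = {6, 9, 10}  B5 = {5, 6, 9}  B6 = {5, 7, 9}  B7 = {7, 8, 9}  B8 = {1, 8, 9}
Tree: B1–B2, B2–B3, B3–B4, B4–B5, B5–B6, B6–B7, B7–B8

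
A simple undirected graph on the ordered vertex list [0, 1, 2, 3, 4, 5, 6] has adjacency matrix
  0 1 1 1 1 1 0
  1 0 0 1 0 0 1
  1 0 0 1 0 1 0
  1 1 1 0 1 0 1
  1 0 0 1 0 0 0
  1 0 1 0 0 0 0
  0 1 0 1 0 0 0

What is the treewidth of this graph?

2

A width-2 tree decomposition is:
Bags: B1 = {0, 1, 3}  B2 = {1, 3, 6}  B3 = {0, 3, 4}  B4 = {0, 2, 3}  B5 = {0, 2, 5}
Tree: B1–B2, B1–B3, B3–B4, B4–B5
Every bag has size at most 3, so the width is 3 − 1 = 2 and tw(G) ≤ 2. For the lower bound, the 3 vertices {0, 1, 3} are pairwise adjacent, and any tree decomposition puts a clique entirely inside one bag — forcing width ≥ 2. Combining the bounds, tw(G) = 2.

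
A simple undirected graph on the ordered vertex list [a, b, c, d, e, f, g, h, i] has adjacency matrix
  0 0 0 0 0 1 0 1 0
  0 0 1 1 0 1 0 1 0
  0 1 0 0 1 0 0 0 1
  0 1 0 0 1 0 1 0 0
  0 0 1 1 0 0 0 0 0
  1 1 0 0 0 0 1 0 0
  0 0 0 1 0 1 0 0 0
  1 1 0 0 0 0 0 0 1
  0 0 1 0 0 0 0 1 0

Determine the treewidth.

3

A width-3 tree decomposition is:
Bags: B1 = {a, f, g, h}  B2 = {b, f, g, h}  B3 = {b, d, g, h}  B4 = {b, d, h, i}  B5 = {b, c, d, i}  B6 = {c, d, e, i}
Tree: B1–B2, B2–B3, B3–B4, B4–B5, B5–B6
The largest bag has 4 vertices, giving width 3; this decomposition certifies tw(G) ≤ 3. For the lower bound: the 4 vertex sets {a,f,g}, {h}, {b}, {c,d,e,i} are disjoint, each induces a connected subgraph, and every pair is joined by at least one edge of G. Contracting each set to a single vertex therefore yields K_{4} as a minor, and since treewidth is minor-monotone, tw(G) ≥ tw(K_{4}) = 3. Therefore the treewidth is 3.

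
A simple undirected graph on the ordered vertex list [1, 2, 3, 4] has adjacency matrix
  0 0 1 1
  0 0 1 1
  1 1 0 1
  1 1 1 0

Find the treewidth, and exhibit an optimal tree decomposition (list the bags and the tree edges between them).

Each bag holds 3 vertices, so the decomposition has width 2, which upper-bounds the treewidth. Conversely, {1, 3, 4} is a clique of size 3, and the vertices of any clique must share a bag in every tree decomposition; so some bag has ≥ 3 vertices and tw(G) ≥ 2. Hence tw(G) = 2 exactly.

Treewidth 2.
One such decomposition:
Bags: B1 = {2, 3, 4}  B2 = {1, 3, 4}
Tree: B1–B2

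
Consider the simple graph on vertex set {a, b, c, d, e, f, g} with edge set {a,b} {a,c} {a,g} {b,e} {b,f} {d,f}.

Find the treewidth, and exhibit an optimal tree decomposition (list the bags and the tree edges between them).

Treewidth 1.
Bags: B1 = {b, f}  B2 = {a, b}  B3 = {a, c}  B4 = {a, g}  B5 = {d, f}  B6 = {b, e}
Tree: B1–B2, B2–B3, B3–B4, B1–B5, B1–B6

Every bag has size at most 2, so the width is 2 − 1 = 1 and tw(G) ≤ 1. Any graph with an edge has treewidth ≥ 1, and G has the edge b–f. Hence tw(G) = 1 exactly.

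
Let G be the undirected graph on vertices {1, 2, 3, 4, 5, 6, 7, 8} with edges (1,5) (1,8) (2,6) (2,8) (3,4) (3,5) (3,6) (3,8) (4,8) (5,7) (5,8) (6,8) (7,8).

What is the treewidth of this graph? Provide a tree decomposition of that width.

Treewidth 2.
One such decomposition:
Bags: B1 = {3, 6, 8}  B2 = {3, 5, 8}  B3 = {5, 7, 8}  B4 = {2, 6, 8}  B5 = {3, 4, 8}  B6 = {1, 5, 8}
Tree: B1–B2, B2–B3, B1–B4, B1–B5, B3–B6

Every bag has size at most 3, so the width is 3 − 1 = 2 and tw(G) ≤ 2. Conversely, {1, 5, 8} is a clique of size 3, and the vertices of any clique must share a bag in every tree decomposition; so some bag has ≥ 3 vertices and tw(G) ≥ 2. Hence tw(G) = 2 exactly.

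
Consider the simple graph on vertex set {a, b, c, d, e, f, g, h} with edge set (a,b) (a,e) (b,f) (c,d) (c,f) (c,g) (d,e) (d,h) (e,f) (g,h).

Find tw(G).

A width-2 tree decomposition is:
Bags: B1 = {a, b, f}  B2 = {a, e, f}  B3 = {c, e, f}  B4 = {c, d, e}  B5 = {c, d, g}  B6 = {d, g, h}
Tree: B1–B2, B2–B3, B3–B4, B4–B5, B5–B6
Each bag holds 3 vertices, so the decomposition has width 2, which upper-bounds the treewidth. For the lower bound, G contains the cycle b–a–e–f–b, so G is not a forest; only forests have treewidth ≤ 1, hence tw(G) ≥ 2. Therefore the treewidth is 2.

2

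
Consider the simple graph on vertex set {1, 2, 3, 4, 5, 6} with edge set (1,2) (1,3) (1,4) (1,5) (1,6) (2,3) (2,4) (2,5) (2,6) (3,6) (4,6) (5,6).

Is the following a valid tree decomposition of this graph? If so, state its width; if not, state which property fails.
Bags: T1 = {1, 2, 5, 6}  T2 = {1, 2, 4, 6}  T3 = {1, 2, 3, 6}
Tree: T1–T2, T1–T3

Every vertex of G appears in some bag (union = {1, 2, 3, 4, 5, 6}); every edge is covered by a bag; and for each vertex v the set of bags containing v is connected in the bag tree. The decomposition is therefore valid. The largest bag has 4 vertices, so the width is 3.

Yes; width 3.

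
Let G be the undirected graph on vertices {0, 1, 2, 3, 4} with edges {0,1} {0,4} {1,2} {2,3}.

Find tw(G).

1

A width-1 tree decomposition is:
Bags: B1 = {2, 3}  B2 = {1, 2}  B3 = {0, 1}  B4 = {0, 4}
Tree: B1–B2, B2–B3, B3–B4
Every bag has size at most 2, so the width is 2 − 1 = 1 and tw(G) ≤ 1. Any graph with an edge has treewidth ≥ 1, and G has the edge 3–2. The upper and lower bounds meet at 1, so that is the treewidth.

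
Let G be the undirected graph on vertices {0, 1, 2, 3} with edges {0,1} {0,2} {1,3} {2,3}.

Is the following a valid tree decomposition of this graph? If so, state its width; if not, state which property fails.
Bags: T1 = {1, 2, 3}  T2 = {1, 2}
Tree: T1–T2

A tree decomposition must satisfy three properties: every vertex lies in some bag; for every edge, both endpoints lie together in some bag; and for every vertex, the bags containing it form a connected subtree. Here vertex 0 appears in no bag, so the decomposition is invalid.

No — vertex 0 appears in no bag.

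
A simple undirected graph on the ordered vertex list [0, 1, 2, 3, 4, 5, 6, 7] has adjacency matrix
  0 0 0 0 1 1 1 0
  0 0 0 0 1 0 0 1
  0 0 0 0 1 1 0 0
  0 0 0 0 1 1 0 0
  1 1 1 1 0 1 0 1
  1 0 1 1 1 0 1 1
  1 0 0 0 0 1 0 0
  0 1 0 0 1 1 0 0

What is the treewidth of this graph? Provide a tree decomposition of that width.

Every bag has size at most 3, so the width is 3 − 1 = 2 and tw(G) ≤ 2. For the lower bound, the 3 vertices {1, 4, 7} are pairwise adjacent, and any tree decomposition puts a clique entirely inside one bag — forcing width ≥ 2. Therefore the treewidth is 2.

Treewidth 2.
One optimal decomposition is:
Bags: B1 = {0, 4, 5}  B2 = {3, 4, 5}  B3 = {4, 5, 7}  B4 = {1, 4, 7}  B5 = {0, 5, 6}  B6 = {2, 4, 5}
Tree: B1–B2, B2–B3, B3–B4, B1–B5, B3–B6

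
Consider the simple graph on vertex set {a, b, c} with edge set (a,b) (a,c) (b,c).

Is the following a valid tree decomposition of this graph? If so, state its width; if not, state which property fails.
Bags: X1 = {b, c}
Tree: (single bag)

No — vertex a appears in no bag.

A tree decomposition must satisfy three properties: every vertex lies in some bag; for every edge, both endpoints lie together in some bag; and for every vertex, the bags containing it form a connected subtree. Here vertex a appears in no bag, so the decomposition is invalid.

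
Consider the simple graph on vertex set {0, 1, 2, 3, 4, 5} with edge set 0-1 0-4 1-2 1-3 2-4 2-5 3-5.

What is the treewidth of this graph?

A width-2 tree decomposition is:
Bags: B1 = {0, 1, 4}  B2 = {1, 2, 4}  B3 = {1, 2, 3}  B4 = {2, 3, 5}
Tree: B1–B2, B2–B3, B3–B4
The largest bag has 3 vertices, giving width 2; this decomposition certifies tw(G) ≤ 2. For the lower bound, G contains the cycle 0–4–2–1–0, so G is not a forest; only forests have treewidth ≤ 1, hence tw(G) ≥ 2. Therefore the treewidth is 2.

2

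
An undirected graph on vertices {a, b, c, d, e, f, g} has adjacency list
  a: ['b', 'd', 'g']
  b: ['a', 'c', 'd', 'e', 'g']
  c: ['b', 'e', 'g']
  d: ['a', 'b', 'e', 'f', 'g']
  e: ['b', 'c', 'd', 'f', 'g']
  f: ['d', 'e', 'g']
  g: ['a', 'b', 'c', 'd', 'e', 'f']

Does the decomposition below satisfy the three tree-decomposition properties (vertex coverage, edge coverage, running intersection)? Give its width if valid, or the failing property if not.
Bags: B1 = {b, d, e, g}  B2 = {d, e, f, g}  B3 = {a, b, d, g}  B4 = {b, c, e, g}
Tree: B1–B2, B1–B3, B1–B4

Yes; width 3.

Vertex coverage: the bags together contain {a, b, c, d, e, f, g}, the full vertex set. Edge coverage: each edge of G has both endpoints in at least one bag. Running intersection: for every vertex, the bags containing it form a connected subtree. All three properties hold, so this is a valid tree decomposition of width max|bag| − 1 = 3, and hence tw(G) ≤ 3.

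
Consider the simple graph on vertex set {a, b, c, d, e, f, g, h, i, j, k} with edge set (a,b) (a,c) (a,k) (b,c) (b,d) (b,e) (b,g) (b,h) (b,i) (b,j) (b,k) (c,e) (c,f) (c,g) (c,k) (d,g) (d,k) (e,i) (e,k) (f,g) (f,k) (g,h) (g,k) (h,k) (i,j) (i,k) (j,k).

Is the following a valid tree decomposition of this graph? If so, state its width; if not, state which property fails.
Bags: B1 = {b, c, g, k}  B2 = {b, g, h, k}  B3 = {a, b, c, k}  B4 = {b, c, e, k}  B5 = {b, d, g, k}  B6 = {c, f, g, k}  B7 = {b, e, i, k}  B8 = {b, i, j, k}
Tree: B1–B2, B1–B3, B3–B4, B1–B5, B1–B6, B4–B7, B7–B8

Yes; width 3.

Checking the three conditions: (i) the bags cover all of {a, b, c, d, e, f, g, h, i, j, k}; (ii) for each edge, some bag contains both endpoints; (iii) the bags containing any fixed vertex form a subtree. All hold, so the decomposition is valid with width 4 − 1 = 3.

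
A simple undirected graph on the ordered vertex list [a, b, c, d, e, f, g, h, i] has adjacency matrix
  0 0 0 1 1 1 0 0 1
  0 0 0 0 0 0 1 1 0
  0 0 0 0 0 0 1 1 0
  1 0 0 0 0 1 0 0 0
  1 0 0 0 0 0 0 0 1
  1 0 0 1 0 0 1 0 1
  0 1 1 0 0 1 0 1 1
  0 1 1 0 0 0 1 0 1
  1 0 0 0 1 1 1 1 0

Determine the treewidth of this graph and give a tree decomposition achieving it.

Treewidth 2.
One optimal decomposition is:
Bags: B1 = {f, g, i}  B2 = {g, h, i}  B3 = {b, g, h}  B4 = {a, f, i}  B5 = {c, g, h}  B6 = {a, d, f}  B7 = {a, e, i}
Tree: B1–B2, B2–B3, B1–B4, B3–B5, B4–B6, B4–B7

Each bag holds 3 vertices, so the decomposition has width 2, which upper-bounds the treewidth. On the other hand G contains the 3-clique {a, d, f}. A clique must lie in a single bag of any decomposition, so no decomposition can have width below 2. Hence tw(G) = 2 exactly.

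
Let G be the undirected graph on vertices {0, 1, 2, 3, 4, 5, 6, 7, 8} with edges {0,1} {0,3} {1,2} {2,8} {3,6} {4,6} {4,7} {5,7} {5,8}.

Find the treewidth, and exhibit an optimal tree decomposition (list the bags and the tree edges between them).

The largest bag has 3 vertices, giving width 2; this decomposition certifies tw(G) ≤ 2. The edges 6–3–0–1–2–8–5–7–4–6 form a cycle, so G is not a tree and its treewidth is at least 2. The upper and lower bounds meet at 2, so that is the treewidth.

Treewidth 2.
One such decomposition:
Bags: B1 = {0, 3, 6}  B2 = {0, 1, 6}  B3 = {1, 2, 6}  B4 = {2, 6, 8}  B5 = {5, 6, 8}  B6 = {5, 6, 7}  B7 = {4, 6, 7}
Tree: B1–B2, B2–B3, B3–B4, B4–B5, B5–B6, B6–B7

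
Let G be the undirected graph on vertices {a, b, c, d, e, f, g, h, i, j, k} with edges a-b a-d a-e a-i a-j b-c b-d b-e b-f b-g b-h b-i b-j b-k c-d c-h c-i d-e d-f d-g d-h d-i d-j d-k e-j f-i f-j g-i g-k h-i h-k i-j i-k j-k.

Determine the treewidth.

A width-4 tree decomposition is:
Bags: B1 = {a, b, d, i, j}  B2 = {b, d, f, i, j}  B3 = {b, d, i, j, k}  B4 = {b, d, h, i, k}  B5 = {b, c, d, h, i}  B6 = {b, d, g, i, k}  B7 = {a, b, d, e, j}
Tree: B1–B2, B2–B3, B3–B4, B4–B5, B4–B6, B1–B7
Each bag holds 5 vertices, so the decomposition has width 4, which upper-bounds the treewidth. Conversely, {a, b, d, e, j} is a clique of size 5, and the vertices of any clique must share a bag in every tree decomposition; so some bag has ≥ 5 vertices and tw(G) ≥ 4. The upper and lower bounds meet at 4, so that is the treewidth.

4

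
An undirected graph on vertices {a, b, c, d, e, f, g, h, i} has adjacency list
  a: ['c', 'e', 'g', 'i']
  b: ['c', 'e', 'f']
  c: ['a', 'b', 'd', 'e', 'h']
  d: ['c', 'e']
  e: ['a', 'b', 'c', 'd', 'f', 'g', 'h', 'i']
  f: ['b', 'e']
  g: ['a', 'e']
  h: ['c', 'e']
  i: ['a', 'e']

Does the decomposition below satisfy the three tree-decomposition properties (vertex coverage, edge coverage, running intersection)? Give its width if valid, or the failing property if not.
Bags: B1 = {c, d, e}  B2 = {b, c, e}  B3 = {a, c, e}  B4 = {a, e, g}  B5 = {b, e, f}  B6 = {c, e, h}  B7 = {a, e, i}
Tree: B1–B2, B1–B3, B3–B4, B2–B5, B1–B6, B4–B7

Yes; width 2.

Every vertex of G appears in some bag (union = {a, b, c, d, e, f, g, h, i}); every edge is covered by a bag; and for each vertex v the set of bags containing v is connected in the bag tree. The decomposition is therefore valid. The largest bag has 3 vertices, so the width is 2.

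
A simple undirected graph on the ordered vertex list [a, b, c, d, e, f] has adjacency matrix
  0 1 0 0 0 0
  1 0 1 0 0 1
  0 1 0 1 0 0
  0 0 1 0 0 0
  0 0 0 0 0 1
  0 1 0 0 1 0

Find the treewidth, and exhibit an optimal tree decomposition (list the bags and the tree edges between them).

Each bag holds 2 vertices, so the decomposition has width 1, which upper-bounds the treewidth. Any graph with an edge has treewidth ≥ 1, and G has the edge b–c. The upper and lower bounds meet at 1, so that is the treewidth.

Treewidth 1.
Bags: B1 = {b, c}  B2 = {b, f}  B3 = {c, d}  B4 = {a, b}  B5 = {e, f}
Tree: B1–B2, B1–B3, B2–B4, B2–B5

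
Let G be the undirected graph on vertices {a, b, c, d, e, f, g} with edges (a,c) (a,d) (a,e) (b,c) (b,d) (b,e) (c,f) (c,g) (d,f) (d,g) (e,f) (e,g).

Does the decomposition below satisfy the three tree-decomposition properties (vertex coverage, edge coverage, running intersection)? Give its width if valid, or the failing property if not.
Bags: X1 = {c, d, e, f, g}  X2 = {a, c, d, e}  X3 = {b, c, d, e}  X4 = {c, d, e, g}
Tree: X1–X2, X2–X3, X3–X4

No — bags containing vertex g are not connected in the tree.

A tree decomposition must satisfy three properties: every vertex lies in some bag; for every edge, both endpoints lie together in some bag; and for every vertex, the bags containing it form a connected subtree. Here bags containing vertex g are not connected in the tree, so the decomposition is invalid.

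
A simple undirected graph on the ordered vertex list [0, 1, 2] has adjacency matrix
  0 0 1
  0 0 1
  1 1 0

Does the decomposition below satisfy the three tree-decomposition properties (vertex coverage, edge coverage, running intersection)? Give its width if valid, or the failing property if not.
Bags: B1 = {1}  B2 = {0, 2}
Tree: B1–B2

No — edge (2,1) lies in no bag.

A tree decomposition must satisfy three properties: every vertex lies in some bag; for every edge, both endpoints lie together in some bag; and for every vertex, the bags containing it form a connected subtree. Here edge (2,1) lies in no bag, so the decomposition is invalid.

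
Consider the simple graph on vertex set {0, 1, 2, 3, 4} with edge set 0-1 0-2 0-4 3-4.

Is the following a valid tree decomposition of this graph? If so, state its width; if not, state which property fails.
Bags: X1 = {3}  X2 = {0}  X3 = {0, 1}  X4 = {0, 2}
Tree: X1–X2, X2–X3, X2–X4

A tree decomposition must satisfy three properties: every vertex lies in some bag; for every edge, both endpoints lie together in some bag; and for every vertex, the bags containing it form a connected subtree. Here vertex 4 appears in no bag, so the decomposition is invalid.

No — vertex 4 appears in no bag.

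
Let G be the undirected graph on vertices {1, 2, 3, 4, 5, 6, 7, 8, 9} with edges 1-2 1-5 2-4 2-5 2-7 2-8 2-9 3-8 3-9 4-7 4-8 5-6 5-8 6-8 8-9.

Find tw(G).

2

A width-2 tree decomposition is:
Bags: B1 = {5, 6, 8}  B2 = {2, 5, 8}  B3 = {2, 8, 9}  B4 = {3, 8, 9}  B5 = {2, 4, 8}  B6 = {1, 2, 5}  B7 = {2, 4, 7}
Tree: B1–B2, B2–B3, B3–B4, B3–B5, B2–B6, B5–B7
Each bag holds 3 vertices, so the decomposition has width 2, which upper-bounds the treewidth. For the lower bound, the 3 vertices {2, 8, 9} are pairwise adjacent, and any tree decomposition puts a clique entirely inside one bag — forcing width ≥ 2. Therefore the treewidth is 2.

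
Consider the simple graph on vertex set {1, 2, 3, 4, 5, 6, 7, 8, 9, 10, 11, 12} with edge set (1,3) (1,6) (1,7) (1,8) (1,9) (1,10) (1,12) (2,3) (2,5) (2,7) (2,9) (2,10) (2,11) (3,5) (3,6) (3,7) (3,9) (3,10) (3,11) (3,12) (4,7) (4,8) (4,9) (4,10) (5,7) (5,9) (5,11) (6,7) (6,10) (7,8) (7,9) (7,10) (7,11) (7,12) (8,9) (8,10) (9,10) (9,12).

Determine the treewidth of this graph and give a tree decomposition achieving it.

Every bag has size at most 5, so the width is 5 − 1 = 4 and tw(G) ≤ 4. Conversely, {1, 7, 8, 9, 10} is a clique of size 5, and the vertices of any clique must share a bag in every tree decomposition; so some bag has ≥ 5 vertices and tw(G) ≥ 4. Hence tw(G) = 4 exactly.

Treewidth 4.
Bags: B1 = {2, 3, 5, 7, 9}  B2 = {2, 3, 7, 9, 10}  B3 = {1, 3, 7, 9, 10}  B4 = {1, 7, 8, 9, 10}  B5 = {4, 7, 8, 9, 10}  B6 = {2, 3, 5, 7, 11}  B7 = {1, 3, 7, 9, 12}  B8 = {1, 3, 6, 7, 10}
Tree: B1–B2, B2–B3, B3–B4, B4–B5, B1–B6, B3–B7, B3–B8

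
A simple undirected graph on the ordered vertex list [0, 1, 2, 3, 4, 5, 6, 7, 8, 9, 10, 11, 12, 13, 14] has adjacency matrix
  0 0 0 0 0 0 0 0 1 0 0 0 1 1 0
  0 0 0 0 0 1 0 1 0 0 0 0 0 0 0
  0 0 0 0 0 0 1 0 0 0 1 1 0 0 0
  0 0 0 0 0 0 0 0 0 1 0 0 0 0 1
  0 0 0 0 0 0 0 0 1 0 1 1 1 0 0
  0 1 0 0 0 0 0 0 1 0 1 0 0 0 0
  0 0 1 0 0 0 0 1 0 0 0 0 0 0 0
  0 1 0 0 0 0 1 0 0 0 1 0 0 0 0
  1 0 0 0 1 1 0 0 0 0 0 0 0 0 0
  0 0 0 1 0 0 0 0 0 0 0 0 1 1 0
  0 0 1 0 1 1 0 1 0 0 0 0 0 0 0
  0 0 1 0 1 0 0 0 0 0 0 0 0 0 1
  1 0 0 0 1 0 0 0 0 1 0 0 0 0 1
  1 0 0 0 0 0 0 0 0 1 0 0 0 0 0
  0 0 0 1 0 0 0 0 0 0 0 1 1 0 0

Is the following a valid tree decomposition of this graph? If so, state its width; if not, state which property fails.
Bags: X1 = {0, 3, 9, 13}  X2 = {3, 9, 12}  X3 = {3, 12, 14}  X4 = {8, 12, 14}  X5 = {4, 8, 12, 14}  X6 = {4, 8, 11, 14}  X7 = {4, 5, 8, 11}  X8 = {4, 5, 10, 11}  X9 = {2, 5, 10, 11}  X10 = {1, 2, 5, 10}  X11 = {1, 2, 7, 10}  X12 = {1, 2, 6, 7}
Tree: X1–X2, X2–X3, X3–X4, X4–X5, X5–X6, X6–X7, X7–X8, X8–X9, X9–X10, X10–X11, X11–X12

A tree decomposition must satisfy three properties: every vertex lies in some bag; for every edge, both endpoints lie together in some bag; and for every vertex, the bags containing it form a connected subtree. Here edge (0,12) lies in no bag, so the decomposition is invalid.

No — edge (0,12) lies in no bag.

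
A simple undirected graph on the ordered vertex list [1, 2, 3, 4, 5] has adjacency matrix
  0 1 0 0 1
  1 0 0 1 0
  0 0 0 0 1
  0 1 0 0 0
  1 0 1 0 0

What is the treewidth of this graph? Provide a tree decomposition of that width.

The largest bag has 2 vertices, giving width 1; this decomposition certifies tw(G) ≤ 1. G has an edge, so its treewidth is at least 1. Combining the bounds, tw(G) = 1.

Treewidth 1.
Bags: B1 = {2, 4}  B2 = {1, 2}  B3 = {1, 5}  B4 = {3, 5}
Tree: B1–B2, B2–B3, B3–B4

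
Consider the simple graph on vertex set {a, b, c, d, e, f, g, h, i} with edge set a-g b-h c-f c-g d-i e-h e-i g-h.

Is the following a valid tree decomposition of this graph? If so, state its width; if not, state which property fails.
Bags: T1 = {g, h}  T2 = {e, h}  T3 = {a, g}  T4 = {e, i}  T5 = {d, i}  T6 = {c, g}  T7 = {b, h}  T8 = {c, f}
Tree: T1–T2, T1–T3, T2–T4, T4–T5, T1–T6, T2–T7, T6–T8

Vertex coverage: the bags together contain {a, b, c, d, e, f, g, h, i}, the full vertex set. Edge coverage: each edge of G has both endpoints in at least one bag. Running intersection: for every vertex, the bags containing it form a connected subtree. All three properties hold, so this is a valid tree decomposition of width max|bag| − 1 = 1, and hence tw(G) ≤ 1.

Yes; width 1.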